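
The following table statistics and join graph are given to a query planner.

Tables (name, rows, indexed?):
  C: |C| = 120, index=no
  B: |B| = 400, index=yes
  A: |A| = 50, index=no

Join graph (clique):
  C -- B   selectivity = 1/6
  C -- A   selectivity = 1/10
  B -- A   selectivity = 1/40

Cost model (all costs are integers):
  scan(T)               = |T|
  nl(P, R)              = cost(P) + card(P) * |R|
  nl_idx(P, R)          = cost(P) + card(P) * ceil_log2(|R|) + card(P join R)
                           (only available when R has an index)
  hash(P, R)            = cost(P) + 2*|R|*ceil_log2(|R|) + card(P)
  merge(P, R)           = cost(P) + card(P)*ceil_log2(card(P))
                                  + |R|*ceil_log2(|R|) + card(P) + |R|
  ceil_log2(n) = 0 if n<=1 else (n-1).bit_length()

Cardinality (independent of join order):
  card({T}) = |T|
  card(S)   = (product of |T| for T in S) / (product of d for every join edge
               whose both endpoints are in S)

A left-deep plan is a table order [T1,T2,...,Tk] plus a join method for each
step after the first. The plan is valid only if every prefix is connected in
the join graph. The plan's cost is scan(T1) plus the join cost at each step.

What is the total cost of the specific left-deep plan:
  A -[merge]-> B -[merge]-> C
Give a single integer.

10360

step 1: scan A: cost=50, card=50
step 2: join B via merge
    card(P join B) = 50*400/(40) = 500
    cost = 50 + 50*6 + 400*9 + 50 + 400 = 4400
step 3: join C via merge
    card(P join C) = 500*120/(6*10) = 1000
    cost = 4400 + 500*9 + 120*7 + 500 + 120 = 10360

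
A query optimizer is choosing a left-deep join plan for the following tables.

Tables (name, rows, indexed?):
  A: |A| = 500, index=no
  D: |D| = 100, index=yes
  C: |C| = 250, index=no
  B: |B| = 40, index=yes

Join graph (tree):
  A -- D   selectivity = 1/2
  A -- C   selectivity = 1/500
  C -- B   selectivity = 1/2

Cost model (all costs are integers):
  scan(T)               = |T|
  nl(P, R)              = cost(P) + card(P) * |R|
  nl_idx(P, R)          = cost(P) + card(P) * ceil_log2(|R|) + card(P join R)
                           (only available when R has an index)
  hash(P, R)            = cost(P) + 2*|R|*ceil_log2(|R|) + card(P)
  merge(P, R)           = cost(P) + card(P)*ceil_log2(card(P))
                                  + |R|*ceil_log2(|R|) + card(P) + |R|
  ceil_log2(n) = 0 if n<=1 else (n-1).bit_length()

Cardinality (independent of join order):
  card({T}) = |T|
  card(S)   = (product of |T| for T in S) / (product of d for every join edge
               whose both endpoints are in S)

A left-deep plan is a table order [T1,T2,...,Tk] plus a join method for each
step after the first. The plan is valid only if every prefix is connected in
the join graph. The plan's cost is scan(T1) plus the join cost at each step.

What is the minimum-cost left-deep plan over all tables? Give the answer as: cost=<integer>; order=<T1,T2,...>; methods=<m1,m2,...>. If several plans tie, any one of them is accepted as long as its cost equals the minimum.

cost=12130; order=A,C,B,D; methods=hash,hash,hash

Selinger DP (subsets sized 1..n):
  {A}: scan cost=500, card=500
  {D}: scan cost=100, card=100
  {C}: scan cost=250, card=250
  {B}: scan cost=40, card=40
  {AD}: card=25000; try (D,hash)→2400, (A,merge)→5900, (D,merge)→6300, (A,hash)→9200, (D,nl_idx)→29000, (A,nl)→50100 …(+1); best=2400 via (D,hash)
  {AC}: card=250; try (C,hash)→5000, (A,merge)→7500, (C,merge)→7750, (A,hash)→9500, (A,nl)→125250, (C,nl)→125500; best=5000 via (C,hash)
  {BC}: card=5000; try (B,hash)→980, (C,merge)→2570, (B,merge)→2780, (C,hash)→4080, (B,nl_idx)→6750, (C,nl)→10040 …(+1); best=980 via (B,hash)
  {ACD}: card=12500; try (D,hash)→6650, (D,merge)→8050, (D,nl_idx)→19250, (D,nl)→30000, (C,hash)→31400, (C,merge)→404650 …(+1); best=6650 via (D,hash)
  {ABC}: card=5000; try (B,hash)→5730, (B,merge)→7530, (B,nl_idx)→11500, (A,hash)→14980, (B,nl)→15000, (A,merge)→75980 …(+1); best=5730 via (B,hash)
  {ABCD}: card=250000; try (D,hash)→12130, (B,hash)→19630, (D,merge)→76530, (B,merge)→194430, (D,nl_idx)→290730, (B,nl_idx)→331650 …(+2); best=12130 via (D,hash)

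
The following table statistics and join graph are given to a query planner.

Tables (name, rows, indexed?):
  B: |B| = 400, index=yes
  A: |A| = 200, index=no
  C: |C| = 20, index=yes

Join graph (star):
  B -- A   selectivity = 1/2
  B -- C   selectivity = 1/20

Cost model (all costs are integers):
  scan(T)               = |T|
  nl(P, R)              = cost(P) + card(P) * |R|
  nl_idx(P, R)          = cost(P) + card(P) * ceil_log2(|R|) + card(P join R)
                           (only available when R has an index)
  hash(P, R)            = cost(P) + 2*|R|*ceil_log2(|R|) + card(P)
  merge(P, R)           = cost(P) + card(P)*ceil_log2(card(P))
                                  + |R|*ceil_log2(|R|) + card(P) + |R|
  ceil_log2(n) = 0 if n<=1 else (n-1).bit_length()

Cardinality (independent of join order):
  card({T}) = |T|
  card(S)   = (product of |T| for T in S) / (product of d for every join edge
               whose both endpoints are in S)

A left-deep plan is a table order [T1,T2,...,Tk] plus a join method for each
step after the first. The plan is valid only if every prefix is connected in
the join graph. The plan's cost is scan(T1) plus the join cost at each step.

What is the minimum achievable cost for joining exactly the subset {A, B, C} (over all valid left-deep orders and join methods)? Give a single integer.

4200

Selinger DP over subsets of {A,B,C}:
  {B}: scan cost=400, card=400
  {A}: scan cost=200, card=200
  {C}: scan cost=20, card=20
  {AB}: card=40000; try (A,hash)→4000, (B,merge)→6000, (A,merge)→6200, (B,hash)→7600, (B,nl_idx)→42000, (B,nl)→80200 …(+1); best=4000 via (A,hash)
  {BC}: card=400; try (B,nl_idx)→600, (C,hash)→1000, (C,nl_idx)→2800, (B,merge)→4140, (C,merge)→4520, (B,hash)→7240 …(+2); best=600 via (B,nl_idx)
  {ABC}: card=40000; try (A,hash)→4200, (A,merge)→6400, (C,hash)→44200, (A,nl)→80600, (C,nl_idx)→244000, (C,merge)→684120 …(+1); best=4200 via (A,hash)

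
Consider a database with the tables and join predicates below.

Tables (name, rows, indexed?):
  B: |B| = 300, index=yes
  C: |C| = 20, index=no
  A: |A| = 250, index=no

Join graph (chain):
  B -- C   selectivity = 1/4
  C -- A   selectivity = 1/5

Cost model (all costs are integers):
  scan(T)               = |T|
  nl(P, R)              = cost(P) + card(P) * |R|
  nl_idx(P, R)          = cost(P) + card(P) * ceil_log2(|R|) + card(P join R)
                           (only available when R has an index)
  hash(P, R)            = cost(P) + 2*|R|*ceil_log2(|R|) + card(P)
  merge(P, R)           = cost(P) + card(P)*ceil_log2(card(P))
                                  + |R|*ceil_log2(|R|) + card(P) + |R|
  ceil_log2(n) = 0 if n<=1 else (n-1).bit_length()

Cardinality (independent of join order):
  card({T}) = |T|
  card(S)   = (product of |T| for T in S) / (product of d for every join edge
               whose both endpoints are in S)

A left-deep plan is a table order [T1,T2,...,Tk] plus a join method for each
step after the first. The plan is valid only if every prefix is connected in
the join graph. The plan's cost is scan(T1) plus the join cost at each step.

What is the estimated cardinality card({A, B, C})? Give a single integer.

Tables in S: A(250), B(300), C(20)
Edges inside S: B-C(d=4), C-A(d=5)
numerator = 250 * 300 * 20 = 1500000
denominator = 4 * 5 = 20
card(S) = 1500000 / 20 = 75000

75000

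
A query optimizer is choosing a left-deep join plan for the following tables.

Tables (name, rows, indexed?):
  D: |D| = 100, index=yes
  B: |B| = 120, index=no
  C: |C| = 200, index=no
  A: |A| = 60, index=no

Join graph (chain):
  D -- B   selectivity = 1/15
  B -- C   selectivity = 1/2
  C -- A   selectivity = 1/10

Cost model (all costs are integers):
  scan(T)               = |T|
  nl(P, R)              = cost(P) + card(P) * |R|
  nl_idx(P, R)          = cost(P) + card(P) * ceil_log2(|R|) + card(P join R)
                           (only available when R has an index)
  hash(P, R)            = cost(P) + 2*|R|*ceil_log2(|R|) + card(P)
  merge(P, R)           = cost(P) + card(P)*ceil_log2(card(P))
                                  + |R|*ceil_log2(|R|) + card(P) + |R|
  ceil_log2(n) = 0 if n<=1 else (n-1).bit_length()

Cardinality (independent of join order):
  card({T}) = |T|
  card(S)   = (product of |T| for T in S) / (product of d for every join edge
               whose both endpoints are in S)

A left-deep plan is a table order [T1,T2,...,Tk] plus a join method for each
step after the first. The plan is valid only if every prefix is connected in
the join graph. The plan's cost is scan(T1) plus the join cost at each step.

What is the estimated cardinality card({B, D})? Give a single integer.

Tables in S: B(120), D(100)
Edges inside S: D-B(d=15)
numerator = 120 * 100 = 12000
denominator = 15 = 15
card(S) = 12000 / 15 = 800

800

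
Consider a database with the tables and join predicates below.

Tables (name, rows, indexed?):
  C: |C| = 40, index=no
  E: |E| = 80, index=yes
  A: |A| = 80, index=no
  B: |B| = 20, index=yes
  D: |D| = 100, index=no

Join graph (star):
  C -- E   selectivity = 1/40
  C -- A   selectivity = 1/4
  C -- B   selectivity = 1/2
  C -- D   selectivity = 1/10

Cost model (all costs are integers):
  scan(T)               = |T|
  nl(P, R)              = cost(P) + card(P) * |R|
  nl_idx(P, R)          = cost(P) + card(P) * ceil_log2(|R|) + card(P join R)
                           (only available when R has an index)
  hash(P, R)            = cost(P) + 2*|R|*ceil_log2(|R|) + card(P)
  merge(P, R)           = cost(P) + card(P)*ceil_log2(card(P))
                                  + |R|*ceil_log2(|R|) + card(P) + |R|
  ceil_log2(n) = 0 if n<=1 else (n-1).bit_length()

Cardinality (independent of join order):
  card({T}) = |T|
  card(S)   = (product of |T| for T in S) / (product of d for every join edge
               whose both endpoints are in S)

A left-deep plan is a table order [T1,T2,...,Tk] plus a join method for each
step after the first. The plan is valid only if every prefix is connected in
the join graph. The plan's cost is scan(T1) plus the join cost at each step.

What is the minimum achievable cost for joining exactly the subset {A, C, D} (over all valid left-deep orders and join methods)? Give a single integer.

2200

Selinger DP over subsets of {A,C,D}:
  {C}: scan cost=40, card=40
  {A}: scan cost=80, card=80
  {D}: scan cost=100, card=100
  {AC}: card=800; try (C,hash)→640, (A,merge)→960, (C,merge)→1000, (A,hash)→1200, (A,nl)→3240, (C,nl)→3280; best=640 via (C,hash)
  {CD}: card=400; try (C,hash)→680, (D,merge)→1120, (C,merge)→1180, (D,hash)→1480, (D,nl)→4040, (C,nl)→4100; best=680 via (C,hash)
  {ACD}: card=8000; try (A,hash)→2200, (D,hash)→2840, (A,merge)→5320, (D,merge)→10240, (A,nl)→32680, (D,nl)→80640; best=2200 via (A,hash)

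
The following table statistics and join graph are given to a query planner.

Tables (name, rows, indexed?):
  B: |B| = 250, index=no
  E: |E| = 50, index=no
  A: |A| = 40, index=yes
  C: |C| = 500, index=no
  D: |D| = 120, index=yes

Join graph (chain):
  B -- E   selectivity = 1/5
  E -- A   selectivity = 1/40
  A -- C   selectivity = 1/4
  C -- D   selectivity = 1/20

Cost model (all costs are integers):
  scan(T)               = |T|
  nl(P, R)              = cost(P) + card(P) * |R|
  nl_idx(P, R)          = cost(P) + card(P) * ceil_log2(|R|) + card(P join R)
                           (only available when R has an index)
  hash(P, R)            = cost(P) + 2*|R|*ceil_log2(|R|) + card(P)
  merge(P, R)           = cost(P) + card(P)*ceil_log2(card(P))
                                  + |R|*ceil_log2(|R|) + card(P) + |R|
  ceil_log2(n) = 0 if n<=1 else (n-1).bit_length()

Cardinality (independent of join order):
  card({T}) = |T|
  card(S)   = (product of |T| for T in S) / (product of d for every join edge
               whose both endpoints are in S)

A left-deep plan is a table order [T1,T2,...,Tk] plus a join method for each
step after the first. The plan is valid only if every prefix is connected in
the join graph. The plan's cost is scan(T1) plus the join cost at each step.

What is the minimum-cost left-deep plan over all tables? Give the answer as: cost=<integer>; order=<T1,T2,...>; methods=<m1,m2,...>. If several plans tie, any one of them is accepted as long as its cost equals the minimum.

Selinger DP (subsets sized 1..n):
  {B}: scan cost=250, card=250
  {E}: scan cost=50, card=50
  {A}: scan cost=40, card=40
  {C}: scan cost=500, card=500
  {D}: scan cost=120, card=120
  {BE}: card=2500; try (E,hash)→1100, (B,merge)→2650, (E,merge)→2850, (B,hash)→4100, (B,nl)→12550, (E,nl)→12750; best=1100 via (E,hash)
  {AE}: card=50; try (A,nl_idx)→400, (A,hash)→580, (E,merge)→670, (E,hash)→680, (A,merge)→680, (E,nl)→2040 …(+1); best=400 via (A,nl_idx)
  {AC}: card=5000; try (A,hash)→1480, (C,merge)→5320, (A,merge)→5780, (A,nl_idx)→8500, (C,hash)→9080, (C,nl)→20040 …(+1); best=1480 via (A,hash)
  {CD}: card=3000; try (D,hash)→2680, (C,merge)→6080, (D,merge)→6460, (D,nl_idx)→7000, (C,hash)→9240, (C,nl)→60120 …(+1); best=2680 via (D,hash)
  {ABE}: card=2500; try (B,merge)→3000, (A,hash)→4080, (B,hash)→4450, (B,nl)→12900, (A,nl_idx)→18600, (A,merge)→33880 …(+1); best=3000 via (B,merge)
  {ACE}: card=6250; try (C,merge)→5750, (E,hash)→7080, (C,hash)→9450, (C,nl)→25400, (E,merge)→71830, (E,nl)→251480; best=5750 via (C,merge)
  {ACD}: card=30000; try (A,hash)→6160, (D,hash)→8160, (A,merge)→41960, (A,nl_idx)→50680, (D,nl_idx)→66480, (D,merge)→72440 …(+2); best=6160 via (A,hash)
  {ABCE}: card=312500; try (C,hash)→14500, (B,hash)→16000, (C,merge)→40500, (B,merge)→95500, (C,nl)→1253000, (B,nl)→1568250; best=14500 via (C,hash)
  {ACDE}: card=37500; try (D,hash)→13680, (E,hash)→36760, (D,nl_idx)→87000, (D,merge)→94210, (E,merge)→486510, (D,nl)→755750 …(+1); best=13680 via (D,hash)
  {ABCDE}: card=1875000; try (B,hash)→55180, (D,hash)→328680, (B,merge)→653430, (D,nl_idx)→4077000, (D,merge)→6265460, (B,nl)→9388680 …(+1); best=55180 via (B,hash)

cost=55180; order=E,A,C,D,B; methods=nl_idx,merge,hash,hash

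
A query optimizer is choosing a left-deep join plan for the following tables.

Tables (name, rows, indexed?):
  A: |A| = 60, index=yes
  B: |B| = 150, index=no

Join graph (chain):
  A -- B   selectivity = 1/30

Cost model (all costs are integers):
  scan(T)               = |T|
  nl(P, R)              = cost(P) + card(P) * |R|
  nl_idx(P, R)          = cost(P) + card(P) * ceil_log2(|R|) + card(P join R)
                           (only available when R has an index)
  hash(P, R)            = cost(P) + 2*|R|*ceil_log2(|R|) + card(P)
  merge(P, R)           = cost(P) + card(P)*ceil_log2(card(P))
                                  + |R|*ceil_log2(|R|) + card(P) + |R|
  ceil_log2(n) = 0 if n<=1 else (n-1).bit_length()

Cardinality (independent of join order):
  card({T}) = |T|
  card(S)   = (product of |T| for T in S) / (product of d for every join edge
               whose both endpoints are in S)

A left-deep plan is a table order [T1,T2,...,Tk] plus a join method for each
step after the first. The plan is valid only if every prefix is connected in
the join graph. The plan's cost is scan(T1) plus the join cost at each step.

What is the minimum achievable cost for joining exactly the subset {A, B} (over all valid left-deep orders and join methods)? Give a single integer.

1020

Selinger DP over subsets of {A,B}:
  {A}: scan cost=60, card=60
  {B}: scan cost=150, card=150
  {AB}: card=300; try (A,hash)→1020, (A,nl_idx)→1350, (B,merge)→1830, (A,merge)→1920, (B,hash)→2520, (B,nl)→9060 …(+1); best=1020 via (A,hash)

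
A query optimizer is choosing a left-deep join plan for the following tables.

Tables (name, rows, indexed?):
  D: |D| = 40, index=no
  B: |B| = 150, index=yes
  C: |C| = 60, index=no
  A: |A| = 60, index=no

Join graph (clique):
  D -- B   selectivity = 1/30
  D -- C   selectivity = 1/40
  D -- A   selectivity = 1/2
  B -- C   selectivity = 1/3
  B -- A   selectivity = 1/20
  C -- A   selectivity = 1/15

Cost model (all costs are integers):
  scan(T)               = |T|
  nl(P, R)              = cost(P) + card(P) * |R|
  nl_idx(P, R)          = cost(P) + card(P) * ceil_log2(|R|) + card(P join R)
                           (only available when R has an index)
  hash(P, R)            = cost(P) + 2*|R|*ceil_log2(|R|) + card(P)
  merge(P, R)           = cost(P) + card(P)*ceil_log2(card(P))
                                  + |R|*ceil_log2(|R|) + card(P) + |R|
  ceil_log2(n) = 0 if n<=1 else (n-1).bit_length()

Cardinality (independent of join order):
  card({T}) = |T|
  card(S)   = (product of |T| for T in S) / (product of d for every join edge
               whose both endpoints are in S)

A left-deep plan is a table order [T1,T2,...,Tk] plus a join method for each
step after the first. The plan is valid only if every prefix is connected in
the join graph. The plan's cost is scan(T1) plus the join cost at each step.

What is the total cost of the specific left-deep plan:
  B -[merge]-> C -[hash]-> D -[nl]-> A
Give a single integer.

11400

step 1: scan B: cost=150, card=150
step 2: join C via merge
    card(P join C) = 150*60/(3) = 3000
    cost = 150 + 150*8 + 60*6 + 150 + 60 = 1920
step 3: join D via hash
    card(P join D) = 3000*40/(30*40) = 100
    cost = 1920 + 2*40*6 + 3000 = 5400
step 4: join A via nl
    card(P join A) = 100*60/(2*20*15) = 10
    cost = 5400 + 100*60 = 11400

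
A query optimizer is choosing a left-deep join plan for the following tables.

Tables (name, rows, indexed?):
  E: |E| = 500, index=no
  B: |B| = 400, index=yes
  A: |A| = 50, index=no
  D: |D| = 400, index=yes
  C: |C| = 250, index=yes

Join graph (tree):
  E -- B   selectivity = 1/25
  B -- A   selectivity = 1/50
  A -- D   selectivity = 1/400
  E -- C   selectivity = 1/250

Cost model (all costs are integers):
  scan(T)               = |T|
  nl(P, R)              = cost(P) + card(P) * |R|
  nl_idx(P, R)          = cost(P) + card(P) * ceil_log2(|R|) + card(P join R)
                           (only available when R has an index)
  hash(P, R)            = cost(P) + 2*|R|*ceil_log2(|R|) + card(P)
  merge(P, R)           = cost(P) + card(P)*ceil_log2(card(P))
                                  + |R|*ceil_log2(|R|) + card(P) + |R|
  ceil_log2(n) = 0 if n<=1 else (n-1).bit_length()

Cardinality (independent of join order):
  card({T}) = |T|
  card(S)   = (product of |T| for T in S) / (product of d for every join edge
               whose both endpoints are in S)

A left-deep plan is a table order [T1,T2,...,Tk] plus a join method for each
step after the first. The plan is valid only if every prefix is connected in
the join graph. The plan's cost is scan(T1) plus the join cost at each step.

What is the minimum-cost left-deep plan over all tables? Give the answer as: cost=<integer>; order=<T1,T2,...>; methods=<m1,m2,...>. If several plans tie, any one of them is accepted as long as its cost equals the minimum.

cost=22400; order=A,D,B,E,C; methods=nl_idx,nl_idx,merge,hash

Selinger DP (subsets sized 1..n):
  {E}: scan cost=500, card=500
  {B}: scan cost=400, card=400
  {A}: scan cost=50, card=50
  {D}: scan cost=400, card=400
  {C}: scan cost=250, card=250
  {BE}: card=8000; try (B,hash)→8200, (E,merge)→9400, (B,merge)→9500, (E,hash)→9800, (B,nl_idx)→13000, (E,nl)→200400 …(+1); best=8200 via (B,hash)
  {CE}: card=500; try (C,hash)→5000, (C,nl_idx)→5000, (E,merge)→7500, (C,merge)→7750, (E,hash)→9500, (E,nl)→125250 …(+1); best=5000 via (C,hash)
  {AB}: card=400; try (B,nl_idx)→900, (A,hash)→1400, (B,merge)→4400, (A,merge)→4750, (B,hash)→7300, (B,nl)→20050 …(+1); best=900 via (B,nl_idx)
  {AD}: card=50; try (D,nl_idx)→550, (A,hash)→1400, (D,merge)→4400, (A,merge)→4750, (D,hash)→7300, (D,nl)→20050 …(+1); best=550 via (D,nl_idx)
  {ABE}: card=8000; try (E,merge)→9900, (E,hash)→10300, (A,hash)→16800, (A,merge)→120550, (E,nl)→200900, (A,nl)→408200; best=9900 via (E,merge)
  {BCE}: card=8000; try (B,hash)→12700, (B,merge)→14000, (B,nl_idx)→17500, (C,hash)→20200, (C,nl_idx)→80200, (C,merge)→122450 …(+2); best=12700 via (B,hash)
  {ABD}: card=400; try (B,nl_idx)→1400, (D,nl_idx)→4900, (B,merge)→4900, (B,hash)→7800, (D,hash)→8500, (D,merge)→8900 …(+2); best=1400 via (B,nl_idx)
  {ABDE}: card=8000; try (E,merge)→10400, (E,hash)→10800, (D,hash)→25100, (D,nl_idx)→89900, (D,merge)→125900, (E,nl)→201400 …(+1); best=10400 via (E,merge)
  {ABCE}: card=8000; try (A,hash)→21300, (C,hash)→21900, (C,nl_idx)→81900, (C,merge)→124150, (A,merge)→125050, (A,nl)→412700 …(+1); best=21300 via (A,hash)
  {ABCDE}: card=8000; try (C,hash)→22400, (D,hash)→36500, (C,nl_idx)→82400, (D,nl_idx)→101300, (C,merge)→124650, (D,merge)→137300 …(+2); best=22400 via (C,hash)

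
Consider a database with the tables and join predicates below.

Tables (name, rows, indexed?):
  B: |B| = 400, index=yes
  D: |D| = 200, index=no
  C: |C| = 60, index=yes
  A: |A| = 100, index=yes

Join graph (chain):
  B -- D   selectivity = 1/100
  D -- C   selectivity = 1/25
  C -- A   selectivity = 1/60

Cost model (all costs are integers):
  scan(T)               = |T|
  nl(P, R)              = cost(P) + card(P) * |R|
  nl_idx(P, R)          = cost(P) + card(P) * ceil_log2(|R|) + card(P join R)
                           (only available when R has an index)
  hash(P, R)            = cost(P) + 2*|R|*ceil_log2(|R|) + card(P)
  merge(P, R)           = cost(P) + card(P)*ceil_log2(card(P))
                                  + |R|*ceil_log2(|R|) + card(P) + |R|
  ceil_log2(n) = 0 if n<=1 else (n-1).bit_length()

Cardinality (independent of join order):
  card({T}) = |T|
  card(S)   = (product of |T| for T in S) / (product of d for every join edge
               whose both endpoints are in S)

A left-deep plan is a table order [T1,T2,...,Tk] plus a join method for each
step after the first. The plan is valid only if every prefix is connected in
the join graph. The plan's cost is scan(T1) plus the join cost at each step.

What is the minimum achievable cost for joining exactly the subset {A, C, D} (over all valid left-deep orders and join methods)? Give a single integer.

Selinger DP over subsets of {A,C,D}:
  {D}: scan cost=200, card=200
  {C}: scan cost=60, card=60
  {A}: scan cost=100, card=100
  {CD}: card=480; try (C,hash)→1120, (C,nl_idx)→1880, (D,merge)→2280, (C,merge)→2420, (D,hash)→3320, (D,nl)→12060 …(+1); best=1120 via (C,hash)
  {AC}: card=100; try (A,nl_idx)→580, (C,nl_idx)→800, (C,hash)→920, (A,merge)→1280, (C,merge)→1320, (A,hash)→1520 …(+2); best=580 via (A,nl_idx)
  {ACD}: card=800; try (A,hash)→3000, (D,merge)→3180, (D,hash)→3880, (A,nl_idx)→5280, (A,merge)→6720, (D,nl)→20580 …(+1); best=3000 via (A,hash)

3000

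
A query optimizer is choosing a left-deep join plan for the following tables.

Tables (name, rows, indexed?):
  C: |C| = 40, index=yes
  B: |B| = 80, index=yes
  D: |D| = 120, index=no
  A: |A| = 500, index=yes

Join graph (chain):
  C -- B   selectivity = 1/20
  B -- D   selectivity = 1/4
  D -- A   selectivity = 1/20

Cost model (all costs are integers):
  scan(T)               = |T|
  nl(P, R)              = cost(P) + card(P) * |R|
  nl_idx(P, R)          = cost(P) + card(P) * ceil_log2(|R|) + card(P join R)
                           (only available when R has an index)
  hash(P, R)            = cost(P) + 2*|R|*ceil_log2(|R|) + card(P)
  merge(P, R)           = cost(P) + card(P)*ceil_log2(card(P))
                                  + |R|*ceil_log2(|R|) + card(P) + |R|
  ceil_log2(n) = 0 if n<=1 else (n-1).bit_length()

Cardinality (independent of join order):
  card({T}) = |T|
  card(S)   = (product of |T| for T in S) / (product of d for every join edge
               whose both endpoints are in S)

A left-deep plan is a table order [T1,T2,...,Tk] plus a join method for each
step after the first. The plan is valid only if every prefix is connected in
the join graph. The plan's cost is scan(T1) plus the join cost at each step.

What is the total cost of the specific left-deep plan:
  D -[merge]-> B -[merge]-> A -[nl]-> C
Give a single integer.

2437920

step 1: scan D: cost=120, card=120
step 2: join B via merge
    card(P join B) = 120*80/(4) = 2400
    cost = 120 + 120*7 + 80*7 + 120 + 80 = 1720
step 3: join A via merge
    card(P join A) = 2400*500/(20) = 60000
    cost = 1720 + 2400*12 + 500*9 + 2400 + 500 = 37920
step 4: join C via nl
    card(P join C) = 60000*40/(20) = 120000
    cost = 37920 + 60000*40 = 2437920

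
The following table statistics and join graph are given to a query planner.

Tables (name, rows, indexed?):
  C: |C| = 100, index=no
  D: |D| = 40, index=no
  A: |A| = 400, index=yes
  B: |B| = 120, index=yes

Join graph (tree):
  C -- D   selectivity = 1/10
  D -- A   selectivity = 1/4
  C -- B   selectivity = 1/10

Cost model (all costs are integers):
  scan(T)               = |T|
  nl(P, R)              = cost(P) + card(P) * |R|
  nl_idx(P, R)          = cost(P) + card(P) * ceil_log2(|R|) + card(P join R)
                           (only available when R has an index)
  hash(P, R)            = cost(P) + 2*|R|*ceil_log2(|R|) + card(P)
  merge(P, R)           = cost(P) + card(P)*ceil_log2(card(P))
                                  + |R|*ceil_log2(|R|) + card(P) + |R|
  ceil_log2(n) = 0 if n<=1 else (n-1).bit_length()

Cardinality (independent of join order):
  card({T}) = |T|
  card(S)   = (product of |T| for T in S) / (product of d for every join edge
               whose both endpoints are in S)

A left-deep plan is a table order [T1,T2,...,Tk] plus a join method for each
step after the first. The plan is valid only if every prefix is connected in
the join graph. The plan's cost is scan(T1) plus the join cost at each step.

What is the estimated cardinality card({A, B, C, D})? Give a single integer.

480000

Tables in S: A(400), B(120), C(100), D(40)
Edges inside S: C-D(d=10), D-A(d=4), C-B(d=10)
numerator = 400 * 120 * 100 * 40 = 192000000
denominator = 10 * 4 * 10 = 400
card(S) = 192000000 / 400 = 480000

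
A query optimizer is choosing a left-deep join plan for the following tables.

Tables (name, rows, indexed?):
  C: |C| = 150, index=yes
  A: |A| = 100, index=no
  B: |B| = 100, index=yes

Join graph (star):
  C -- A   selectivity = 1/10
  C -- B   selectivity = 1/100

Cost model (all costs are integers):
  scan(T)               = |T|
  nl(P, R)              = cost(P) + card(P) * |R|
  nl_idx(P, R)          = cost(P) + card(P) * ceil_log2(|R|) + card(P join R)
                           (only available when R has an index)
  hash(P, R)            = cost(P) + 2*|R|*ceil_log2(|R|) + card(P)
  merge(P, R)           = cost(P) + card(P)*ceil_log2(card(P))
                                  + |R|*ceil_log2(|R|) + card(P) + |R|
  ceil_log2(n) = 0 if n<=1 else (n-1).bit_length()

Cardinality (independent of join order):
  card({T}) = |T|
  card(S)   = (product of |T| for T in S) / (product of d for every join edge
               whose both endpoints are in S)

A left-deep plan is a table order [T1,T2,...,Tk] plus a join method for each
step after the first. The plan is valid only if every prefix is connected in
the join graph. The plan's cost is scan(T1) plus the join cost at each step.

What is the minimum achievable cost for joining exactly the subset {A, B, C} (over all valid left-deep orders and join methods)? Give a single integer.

2600

Selinger DP over subsets of {A,B,C}:
  {C}: scan cost=150, card=150
  {A}: scan cost=100, card=100
  {B}: scan cost=100, card=100
  {AC}: card=1500; try (A,hash)→1700, (C,merge)→2250, (A,merge)→2300, (C,nl_idx)→2400, (C,hash)→2600, (C,nl)→15100 …(+1); best=1700 via (A,hash)
  {BC}: card=150; try (C,nl_idx)→1050, (B,nl_idx)→1350, (B,hash)→1700, (C,merge)→2250, (B,merge)→2300, (C,hash)→2600 …(+2); best=1050 via (C,nl_idx)
  {ABC}: card=1500; try (A,hash)→2600, (A,merge)→3200, (B,hash)→4600, (B,nl_idx)→13700, (A,nl)→16050, (B,merge)→20500 …(+1); best=2600 via (A,hash)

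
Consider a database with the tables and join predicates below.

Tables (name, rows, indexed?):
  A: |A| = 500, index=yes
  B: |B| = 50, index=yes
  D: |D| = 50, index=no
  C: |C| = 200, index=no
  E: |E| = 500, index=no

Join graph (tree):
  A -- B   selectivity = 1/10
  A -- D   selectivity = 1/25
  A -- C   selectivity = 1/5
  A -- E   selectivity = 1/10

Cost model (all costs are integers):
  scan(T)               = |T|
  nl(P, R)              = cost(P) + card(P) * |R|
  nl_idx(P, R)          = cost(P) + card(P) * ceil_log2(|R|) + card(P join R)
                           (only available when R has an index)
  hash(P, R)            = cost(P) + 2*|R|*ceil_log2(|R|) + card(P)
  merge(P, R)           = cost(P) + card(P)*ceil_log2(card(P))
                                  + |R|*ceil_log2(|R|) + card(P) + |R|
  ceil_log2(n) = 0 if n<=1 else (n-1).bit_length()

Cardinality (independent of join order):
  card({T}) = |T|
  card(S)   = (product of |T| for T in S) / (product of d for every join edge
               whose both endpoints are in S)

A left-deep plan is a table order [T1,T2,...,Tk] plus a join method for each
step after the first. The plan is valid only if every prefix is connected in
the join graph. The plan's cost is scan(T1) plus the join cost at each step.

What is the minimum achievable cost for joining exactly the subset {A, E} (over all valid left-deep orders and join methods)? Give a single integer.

Selinger DP over subsets of {A,E}:
  {A}: scan cost=500, card=500
  {E}: scan cost=500, card=500
  {AE}: card=25000; try (E,hash)→10000, (A,hash)→10000, (E,merge)→10500, (A,merge)→10500, (A,nl_idx)→30000, (E,nl)→250500 …(+1); best=10000 via (E,hash)

10000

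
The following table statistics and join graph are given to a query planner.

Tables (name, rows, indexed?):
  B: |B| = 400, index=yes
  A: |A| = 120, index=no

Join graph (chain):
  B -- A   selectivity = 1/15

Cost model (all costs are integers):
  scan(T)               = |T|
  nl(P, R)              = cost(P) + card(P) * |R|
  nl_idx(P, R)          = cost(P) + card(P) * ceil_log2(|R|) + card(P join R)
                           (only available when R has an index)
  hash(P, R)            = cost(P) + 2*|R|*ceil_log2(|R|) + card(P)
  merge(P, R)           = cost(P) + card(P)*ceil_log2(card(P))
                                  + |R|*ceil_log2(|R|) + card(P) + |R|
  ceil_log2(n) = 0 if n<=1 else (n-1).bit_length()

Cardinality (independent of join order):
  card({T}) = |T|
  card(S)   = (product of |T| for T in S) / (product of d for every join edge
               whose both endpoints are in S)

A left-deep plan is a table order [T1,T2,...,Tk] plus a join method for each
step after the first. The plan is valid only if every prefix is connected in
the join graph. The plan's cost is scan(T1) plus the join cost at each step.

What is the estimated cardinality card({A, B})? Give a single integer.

Tables in S: A(120), B(400)
Edges inside S: B-A(d=15)
numerator = 120 * 400 = 48000
denominator = 15 = 15
card(S) = 48000 / 15 = 3200

3200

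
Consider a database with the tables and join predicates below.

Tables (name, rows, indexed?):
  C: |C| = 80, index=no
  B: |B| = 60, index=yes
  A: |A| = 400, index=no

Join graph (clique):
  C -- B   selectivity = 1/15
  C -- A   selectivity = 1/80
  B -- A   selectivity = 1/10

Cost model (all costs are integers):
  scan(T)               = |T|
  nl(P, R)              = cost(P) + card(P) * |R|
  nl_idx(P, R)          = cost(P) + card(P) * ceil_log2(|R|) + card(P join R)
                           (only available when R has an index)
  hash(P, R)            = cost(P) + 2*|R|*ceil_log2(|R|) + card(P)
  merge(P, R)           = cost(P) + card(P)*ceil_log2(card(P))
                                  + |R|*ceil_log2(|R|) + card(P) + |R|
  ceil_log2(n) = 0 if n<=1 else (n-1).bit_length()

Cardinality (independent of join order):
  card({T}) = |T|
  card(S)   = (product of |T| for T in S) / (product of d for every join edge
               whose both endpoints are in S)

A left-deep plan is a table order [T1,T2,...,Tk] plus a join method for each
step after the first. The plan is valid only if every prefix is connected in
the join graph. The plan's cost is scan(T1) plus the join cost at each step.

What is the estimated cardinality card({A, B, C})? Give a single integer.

160

Tables in S: A(400), B(60), C(80)
Edges inside S: C-B(d=15), C-A(d=80), B-A(d=10)
numerator = 400 * 60 * 80 = 1920000
denominator = 15 * 80 * 10 = 12000
card(S) = 1920000 / 12000 = 160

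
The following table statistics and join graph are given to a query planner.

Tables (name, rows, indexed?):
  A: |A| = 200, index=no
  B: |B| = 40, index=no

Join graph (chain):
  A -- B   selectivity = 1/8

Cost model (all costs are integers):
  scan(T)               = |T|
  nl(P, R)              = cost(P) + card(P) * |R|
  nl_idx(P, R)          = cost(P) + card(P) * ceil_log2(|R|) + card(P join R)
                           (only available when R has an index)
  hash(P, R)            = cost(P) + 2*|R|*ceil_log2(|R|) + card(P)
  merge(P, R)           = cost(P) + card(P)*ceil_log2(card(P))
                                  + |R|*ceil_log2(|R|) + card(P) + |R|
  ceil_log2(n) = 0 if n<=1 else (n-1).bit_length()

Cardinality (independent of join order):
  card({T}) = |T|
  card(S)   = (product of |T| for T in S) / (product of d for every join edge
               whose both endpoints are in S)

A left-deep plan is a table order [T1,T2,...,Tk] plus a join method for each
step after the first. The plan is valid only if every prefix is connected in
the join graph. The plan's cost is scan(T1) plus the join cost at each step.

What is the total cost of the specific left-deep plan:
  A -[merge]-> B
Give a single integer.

2280

step 1: scan A: cost=200, card=200
step 2: join B via merge
    card(P join B) = 200*40/(8) = 1000
    cost = 200 + 200*8 + 40*6 + 200 + 40 = 2280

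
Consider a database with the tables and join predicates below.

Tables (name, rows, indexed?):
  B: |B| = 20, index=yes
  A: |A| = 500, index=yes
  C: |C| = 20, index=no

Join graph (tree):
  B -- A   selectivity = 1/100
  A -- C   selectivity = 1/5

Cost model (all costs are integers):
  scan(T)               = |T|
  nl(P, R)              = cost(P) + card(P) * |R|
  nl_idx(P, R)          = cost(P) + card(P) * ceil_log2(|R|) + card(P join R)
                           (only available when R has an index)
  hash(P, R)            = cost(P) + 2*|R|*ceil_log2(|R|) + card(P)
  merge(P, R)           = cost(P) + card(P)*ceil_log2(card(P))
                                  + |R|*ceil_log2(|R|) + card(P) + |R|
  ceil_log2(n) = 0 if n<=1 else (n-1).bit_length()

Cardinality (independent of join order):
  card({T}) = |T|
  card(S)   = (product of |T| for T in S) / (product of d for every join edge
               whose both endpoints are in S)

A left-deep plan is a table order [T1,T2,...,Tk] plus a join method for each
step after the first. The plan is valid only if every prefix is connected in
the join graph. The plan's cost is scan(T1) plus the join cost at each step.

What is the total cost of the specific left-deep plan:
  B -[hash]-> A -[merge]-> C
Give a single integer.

step 1: scan B: cost=20, card=20
step 2: join A via hash
    card(P join A) = 20*500/(100) = 100
    cost = 20 + 2*500*9 + 20 = 9040
step 3: join C via merge
    card(P join C) = 100*20/(5) = 400
    cost = 9040 + 100*7 + 20*5 + 100 + 20 = 9960

9960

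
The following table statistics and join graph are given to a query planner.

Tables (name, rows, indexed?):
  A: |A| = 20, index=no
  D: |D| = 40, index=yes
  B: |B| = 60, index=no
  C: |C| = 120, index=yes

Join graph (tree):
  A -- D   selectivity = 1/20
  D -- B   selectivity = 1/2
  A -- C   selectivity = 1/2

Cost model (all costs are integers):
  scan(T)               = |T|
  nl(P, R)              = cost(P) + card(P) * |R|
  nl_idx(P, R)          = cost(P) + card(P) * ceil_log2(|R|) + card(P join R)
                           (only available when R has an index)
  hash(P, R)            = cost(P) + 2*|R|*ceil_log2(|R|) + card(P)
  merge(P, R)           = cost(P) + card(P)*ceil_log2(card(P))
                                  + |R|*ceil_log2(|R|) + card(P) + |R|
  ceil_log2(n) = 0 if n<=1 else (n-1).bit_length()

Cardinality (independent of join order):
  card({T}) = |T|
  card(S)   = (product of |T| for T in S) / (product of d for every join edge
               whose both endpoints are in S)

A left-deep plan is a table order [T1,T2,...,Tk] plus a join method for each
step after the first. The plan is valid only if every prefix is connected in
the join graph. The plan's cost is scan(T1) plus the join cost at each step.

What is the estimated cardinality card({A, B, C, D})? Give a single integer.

Tables in S: A(20), B(60), C(120), D(40)
Edges inside S: A-D(d=20), D-B(d=2), A-C(d=2)
numerator = 20 * 60 * 120 * 40 = 5760000
denominator = 20 * 2 * 2 = 80
card(S) = 5760000 / 80 = 72000

72000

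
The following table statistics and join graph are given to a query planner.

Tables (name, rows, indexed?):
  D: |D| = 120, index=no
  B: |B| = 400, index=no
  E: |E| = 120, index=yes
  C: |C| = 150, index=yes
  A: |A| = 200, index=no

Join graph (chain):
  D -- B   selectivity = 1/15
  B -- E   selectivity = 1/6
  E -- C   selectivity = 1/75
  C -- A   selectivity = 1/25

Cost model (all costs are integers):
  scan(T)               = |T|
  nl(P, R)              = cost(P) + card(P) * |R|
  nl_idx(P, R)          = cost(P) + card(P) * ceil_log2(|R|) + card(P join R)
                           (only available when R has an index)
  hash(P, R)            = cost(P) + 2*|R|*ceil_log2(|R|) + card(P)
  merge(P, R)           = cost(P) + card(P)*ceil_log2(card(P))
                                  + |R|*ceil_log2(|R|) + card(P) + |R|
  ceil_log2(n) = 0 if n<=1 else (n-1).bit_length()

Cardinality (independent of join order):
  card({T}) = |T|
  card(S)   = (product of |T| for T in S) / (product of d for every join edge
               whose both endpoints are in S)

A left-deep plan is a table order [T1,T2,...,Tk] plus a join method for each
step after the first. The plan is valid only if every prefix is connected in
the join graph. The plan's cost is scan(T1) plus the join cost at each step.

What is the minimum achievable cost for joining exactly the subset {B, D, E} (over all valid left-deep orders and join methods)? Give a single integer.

7360

Selinger DP over subsets of {B,D,E}:
  {D}: scan cost=120, card=120
  {B}: scan cost=400, card=400
  {E}: scan cost=120, card=120
  {BD}: card=3200; try (D,hash)→2480, (B,merge)→5080, (D,merge)→5360, (B,hash)→7440, (B,nl)→48120, (D,nl)→48400; best=2480 via (D,hash)
  {BE}: card=8000; try (E,hash)→2480, (B,merge)→5080, (E,merge)→5360, (B,hash)→7440, (E,nl_idx)→11200, (B,nl)→48120 …(+1); best=2480 via (E,hash)
  {BDE}: card=64000; try (E,hash)→7360, (D,hash)→12160, (E,merge)→45040, (E,nl_idx)→88880, (D,merge)→115440, (E,nl)→386480 …(+1); best=7360 via (E,hash)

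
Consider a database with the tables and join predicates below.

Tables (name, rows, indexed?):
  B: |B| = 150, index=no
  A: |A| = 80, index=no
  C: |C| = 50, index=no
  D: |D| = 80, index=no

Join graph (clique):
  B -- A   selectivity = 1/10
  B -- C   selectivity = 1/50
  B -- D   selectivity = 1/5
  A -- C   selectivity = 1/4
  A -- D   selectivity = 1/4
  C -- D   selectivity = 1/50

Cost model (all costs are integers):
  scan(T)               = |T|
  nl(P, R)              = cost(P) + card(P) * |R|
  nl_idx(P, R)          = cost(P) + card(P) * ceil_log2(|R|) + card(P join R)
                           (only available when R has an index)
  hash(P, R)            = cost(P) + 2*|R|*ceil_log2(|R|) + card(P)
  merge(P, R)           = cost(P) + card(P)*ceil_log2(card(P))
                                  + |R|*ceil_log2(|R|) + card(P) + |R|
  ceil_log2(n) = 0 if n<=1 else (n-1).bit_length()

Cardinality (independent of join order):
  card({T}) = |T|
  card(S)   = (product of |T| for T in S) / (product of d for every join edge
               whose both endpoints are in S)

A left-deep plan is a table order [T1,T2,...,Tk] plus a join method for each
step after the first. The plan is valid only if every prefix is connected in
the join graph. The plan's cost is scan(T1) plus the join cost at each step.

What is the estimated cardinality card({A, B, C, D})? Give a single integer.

Tables in S: A(80), B(150), C(50), D(80)
Edges inside S: B-A(d=10), B-C(d=50), B-D(d=5), A-C(d=4), A-D(d=4), C-D(d=50)
numerator = 80 * 150 * 50 * 80 = 48000000
denominator = 10 * 50 * 5 * 4 * 4 * 50 = 2000000
card(S) = 48000000 / 2000000 = 24

24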